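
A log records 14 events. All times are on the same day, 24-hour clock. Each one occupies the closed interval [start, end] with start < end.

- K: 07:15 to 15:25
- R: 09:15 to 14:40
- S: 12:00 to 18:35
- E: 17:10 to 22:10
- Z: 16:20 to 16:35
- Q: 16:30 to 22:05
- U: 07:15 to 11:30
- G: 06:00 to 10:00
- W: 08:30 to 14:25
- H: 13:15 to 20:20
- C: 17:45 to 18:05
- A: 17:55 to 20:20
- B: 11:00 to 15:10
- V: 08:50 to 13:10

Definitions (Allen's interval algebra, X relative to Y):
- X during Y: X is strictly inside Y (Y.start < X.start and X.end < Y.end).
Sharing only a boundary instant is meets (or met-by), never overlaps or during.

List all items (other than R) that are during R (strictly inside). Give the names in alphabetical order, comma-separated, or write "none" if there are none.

Target R = [09:15, 14:40].
A [17:55, 20:20] → after → no.
B [11:00, 15:10] → overlapped-by → no.
C [17:45, 18:05] → after → no.
E [17:10, 22:10] → after → no.
G [06:00, 10:00] → overlaps → no.
H [13:15, 20:20] → overlapped-by → no.
K [07:15, 15:25] → contains → no.
Q [16:30, 22:05] → after → no.
S [12:00, 18:35] → overlapped-by → no.
U [07:15, 11:30] → overlaps → no.
V [08:50, 13:10] → overlaps → no.
W [08:30, 14:25] → overlaps → no.
Z [16:20, 16:35] → after → no.
Result: none.

none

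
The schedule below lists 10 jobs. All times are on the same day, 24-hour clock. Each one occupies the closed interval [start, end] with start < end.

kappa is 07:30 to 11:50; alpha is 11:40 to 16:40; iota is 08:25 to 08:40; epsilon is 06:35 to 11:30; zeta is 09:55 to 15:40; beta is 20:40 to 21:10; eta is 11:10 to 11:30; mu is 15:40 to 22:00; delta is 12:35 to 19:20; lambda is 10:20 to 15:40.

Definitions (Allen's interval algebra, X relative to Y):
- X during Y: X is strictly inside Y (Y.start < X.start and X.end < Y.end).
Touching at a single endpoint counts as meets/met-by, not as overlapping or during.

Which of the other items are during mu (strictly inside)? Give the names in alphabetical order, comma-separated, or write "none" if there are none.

beta

Target mu = [15:40, 22:00].
alpha [11:40, 16:40] → overlaps → no.
beta [20:40, 21:10] → during → yes.
delta [12:35, 19:20] → overlaps → no.
epsilon [06:35, 11:30] → before → no.
eta [11:10, 11:30] → before → no.
iota [08:25, 08:40] → before → no.
kappa [07:30, 11:50] → before → no.
lambda [10:20, 15:40] → meets → no.
zeta [09:55, 15:40] → meets → no.
Result: beta.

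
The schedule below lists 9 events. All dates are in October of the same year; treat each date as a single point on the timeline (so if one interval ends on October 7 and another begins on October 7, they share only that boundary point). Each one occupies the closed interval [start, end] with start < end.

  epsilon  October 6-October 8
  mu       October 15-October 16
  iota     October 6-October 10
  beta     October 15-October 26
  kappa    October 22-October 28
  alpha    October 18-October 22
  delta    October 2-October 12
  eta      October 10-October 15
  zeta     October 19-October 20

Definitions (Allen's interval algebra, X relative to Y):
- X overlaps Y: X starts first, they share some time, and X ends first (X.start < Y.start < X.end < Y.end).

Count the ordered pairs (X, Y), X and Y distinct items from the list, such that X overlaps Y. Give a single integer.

Checking all 72 ordered pairs for relation 'overlaps'; matching pairs in alphabetical order:
(beta, kappa): beta overlaps kappa ✓
(delta, eta): delta overlaps eta ✓
Count: 2.

2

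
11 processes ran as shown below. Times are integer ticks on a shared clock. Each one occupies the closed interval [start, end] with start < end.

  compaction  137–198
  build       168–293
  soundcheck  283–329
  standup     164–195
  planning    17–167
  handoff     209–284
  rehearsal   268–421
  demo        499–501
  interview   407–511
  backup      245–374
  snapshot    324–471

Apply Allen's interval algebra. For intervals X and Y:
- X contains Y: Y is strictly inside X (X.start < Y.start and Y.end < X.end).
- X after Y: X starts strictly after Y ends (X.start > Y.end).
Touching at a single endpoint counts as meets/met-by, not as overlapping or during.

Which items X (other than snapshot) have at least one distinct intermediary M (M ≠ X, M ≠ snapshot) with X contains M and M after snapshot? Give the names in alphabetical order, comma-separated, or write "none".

interview

Target snapshot = [324, 471].
Intermediaries M with M after snapshot: demo.
Via demo — items with X contains demo: interview.
Union: interview.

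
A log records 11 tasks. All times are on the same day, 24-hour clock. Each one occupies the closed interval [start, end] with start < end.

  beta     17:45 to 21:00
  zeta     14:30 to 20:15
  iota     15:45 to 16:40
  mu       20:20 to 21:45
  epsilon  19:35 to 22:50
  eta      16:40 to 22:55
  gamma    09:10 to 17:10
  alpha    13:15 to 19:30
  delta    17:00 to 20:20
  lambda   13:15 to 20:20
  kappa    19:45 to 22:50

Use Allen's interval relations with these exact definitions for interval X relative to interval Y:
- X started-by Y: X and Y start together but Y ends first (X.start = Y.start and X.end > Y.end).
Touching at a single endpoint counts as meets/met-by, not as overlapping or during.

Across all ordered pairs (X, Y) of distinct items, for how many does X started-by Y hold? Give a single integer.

1

Checking all 110 ordered pairs for relation 'started-by'; matching pairs in alphabetical order:
(lambda, alpha): lambda started-by alpha ✓
Count: 1.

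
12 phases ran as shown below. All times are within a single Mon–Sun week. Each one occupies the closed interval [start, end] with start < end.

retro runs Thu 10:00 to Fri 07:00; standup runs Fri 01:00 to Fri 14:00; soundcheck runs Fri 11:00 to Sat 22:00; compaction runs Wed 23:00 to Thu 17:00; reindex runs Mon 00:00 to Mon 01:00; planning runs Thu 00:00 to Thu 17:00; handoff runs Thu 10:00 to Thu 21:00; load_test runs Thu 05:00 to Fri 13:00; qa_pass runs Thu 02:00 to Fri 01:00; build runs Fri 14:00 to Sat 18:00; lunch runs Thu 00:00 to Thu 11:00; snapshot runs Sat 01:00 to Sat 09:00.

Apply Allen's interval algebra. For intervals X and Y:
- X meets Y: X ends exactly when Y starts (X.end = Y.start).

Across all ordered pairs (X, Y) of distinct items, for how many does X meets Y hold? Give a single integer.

2

Checking all 132 ordered pairs for relation 'meets'; matching pairs in alphabetical order:
(qa_pass, standup): qa_pass meets standup ✓
(standup, build): standup meets build ✓
Count: 2.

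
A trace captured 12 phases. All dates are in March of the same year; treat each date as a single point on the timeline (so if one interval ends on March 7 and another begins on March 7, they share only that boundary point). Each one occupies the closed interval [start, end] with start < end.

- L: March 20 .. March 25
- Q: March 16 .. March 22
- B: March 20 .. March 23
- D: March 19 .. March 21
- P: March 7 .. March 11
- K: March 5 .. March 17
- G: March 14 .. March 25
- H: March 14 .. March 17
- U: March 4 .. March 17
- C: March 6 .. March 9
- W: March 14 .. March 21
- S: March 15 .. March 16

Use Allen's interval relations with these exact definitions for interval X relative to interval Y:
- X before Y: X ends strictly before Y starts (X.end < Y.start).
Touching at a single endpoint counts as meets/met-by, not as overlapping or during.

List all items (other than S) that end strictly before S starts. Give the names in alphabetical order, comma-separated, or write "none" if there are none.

Target S = [March 15, March 16].
B [March 20, March 23] → after → no.
C [March 6, March 9] → before → yes.
D [March 19, March 21] → after → no.
G [March 14, March 25] → contains → no.
H [March 14, March 17] → contains → no.
K [March 5, March 17] → contains → no.
L [March 20, March 25] → after → no.
P [March 7, March 11] → before → yes.
Q [March 16, March 22] → met-by → no.
U [March 4, March 17] → contains → no.
W [March 14, March 21] → contains → no.
Result: C, P.

C, P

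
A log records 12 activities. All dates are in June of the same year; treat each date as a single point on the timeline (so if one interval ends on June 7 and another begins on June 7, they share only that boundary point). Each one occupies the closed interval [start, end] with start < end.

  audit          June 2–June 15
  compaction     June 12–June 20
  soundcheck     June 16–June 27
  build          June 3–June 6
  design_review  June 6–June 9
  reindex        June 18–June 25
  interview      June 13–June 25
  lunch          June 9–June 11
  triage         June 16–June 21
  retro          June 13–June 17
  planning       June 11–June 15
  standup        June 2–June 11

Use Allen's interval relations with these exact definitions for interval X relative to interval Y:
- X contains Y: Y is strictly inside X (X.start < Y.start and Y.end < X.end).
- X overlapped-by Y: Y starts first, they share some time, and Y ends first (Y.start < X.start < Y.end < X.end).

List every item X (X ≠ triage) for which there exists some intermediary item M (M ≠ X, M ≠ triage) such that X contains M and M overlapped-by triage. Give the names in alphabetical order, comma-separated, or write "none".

Target triage = [June 16, June 21].
Intermediaries M with M overlapped-by triage: reindex.
Via reindex — items with X contains reindex: soundcheck.
Union: soundcheck.

soundcheck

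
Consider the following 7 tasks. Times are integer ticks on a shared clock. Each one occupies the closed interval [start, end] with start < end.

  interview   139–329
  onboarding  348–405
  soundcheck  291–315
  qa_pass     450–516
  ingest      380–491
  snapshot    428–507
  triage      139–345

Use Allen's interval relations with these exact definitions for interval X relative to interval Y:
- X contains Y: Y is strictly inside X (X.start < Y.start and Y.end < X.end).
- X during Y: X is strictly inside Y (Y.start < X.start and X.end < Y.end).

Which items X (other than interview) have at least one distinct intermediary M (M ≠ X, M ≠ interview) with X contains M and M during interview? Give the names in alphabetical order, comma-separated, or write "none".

Target interview = [139, 329].
Intermediaries M with M during interview: soundcheck.
Via soundcheck — items with X contains soundcheck: triage.
Union: triage.

triage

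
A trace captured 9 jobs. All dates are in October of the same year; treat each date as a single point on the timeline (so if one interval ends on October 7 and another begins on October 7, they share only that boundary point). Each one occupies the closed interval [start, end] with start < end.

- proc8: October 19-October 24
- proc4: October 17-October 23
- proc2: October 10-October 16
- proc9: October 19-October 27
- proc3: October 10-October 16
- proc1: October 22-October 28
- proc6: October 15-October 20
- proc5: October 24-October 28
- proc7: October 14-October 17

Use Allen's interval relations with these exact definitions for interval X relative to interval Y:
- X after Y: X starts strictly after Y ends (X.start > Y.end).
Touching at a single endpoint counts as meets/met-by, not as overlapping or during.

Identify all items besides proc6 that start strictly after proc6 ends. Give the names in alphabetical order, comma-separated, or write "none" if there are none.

Target proc6 = [October 15, October 20].
proc1 [October 22, October 28] → after → yes.
proc2 [October 10, October 16] → overlaps → no.
proc3 [October 10, October 16] → overlaps → no.
proc4 [October 17, October 23] → overlapped-by → no.
proc5 [October 24, October 28] → after → yes.
proc7 [October 14, October 17] → overlaps → no.
proc8 [October 19, October 24] → overlapped-by → no.
proc9 [October 19, October 27] → overlapped-by → no.
Result: proc1, proc5.

proc1, proc5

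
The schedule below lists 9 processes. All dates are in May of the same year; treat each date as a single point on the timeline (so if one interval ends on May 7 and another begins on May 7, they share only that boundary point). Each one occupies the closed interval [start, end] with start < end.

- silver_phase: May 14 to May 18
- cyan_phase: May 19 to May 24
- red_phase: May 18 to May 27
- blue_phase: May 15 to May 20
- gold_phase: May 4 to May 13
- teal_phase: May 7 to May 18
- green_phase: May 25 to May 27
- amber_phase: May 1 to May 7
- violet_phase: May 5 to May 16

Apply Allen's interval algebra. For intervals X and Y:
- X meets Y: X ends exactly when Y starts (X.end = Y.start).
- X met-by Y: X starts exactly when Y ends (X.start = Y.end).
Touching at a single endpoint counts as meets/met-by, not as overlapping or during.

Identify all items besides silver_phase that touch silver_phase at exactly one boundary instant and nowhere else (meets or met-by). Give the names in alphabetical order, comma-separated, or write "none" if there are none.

Target silver_phase = [May 14, May 18].
amber_phase [May 1, May 7] → before → no.
blue_phase [May 15, May 20] → overlapped-by → no.
cyan_phase [May 19, May 24] → after → no.
gold_phase [May 4, May 13] → before → no.
green_phase [May 25, May 27] → after → no.
red_phase [May 18, May 27] → met-by → yes.
teal_phase [May 7, May 18] → finished-by → no.
violet_phase [May 5, May 16] → overlaps → no.
Result: red_phase.

red_phase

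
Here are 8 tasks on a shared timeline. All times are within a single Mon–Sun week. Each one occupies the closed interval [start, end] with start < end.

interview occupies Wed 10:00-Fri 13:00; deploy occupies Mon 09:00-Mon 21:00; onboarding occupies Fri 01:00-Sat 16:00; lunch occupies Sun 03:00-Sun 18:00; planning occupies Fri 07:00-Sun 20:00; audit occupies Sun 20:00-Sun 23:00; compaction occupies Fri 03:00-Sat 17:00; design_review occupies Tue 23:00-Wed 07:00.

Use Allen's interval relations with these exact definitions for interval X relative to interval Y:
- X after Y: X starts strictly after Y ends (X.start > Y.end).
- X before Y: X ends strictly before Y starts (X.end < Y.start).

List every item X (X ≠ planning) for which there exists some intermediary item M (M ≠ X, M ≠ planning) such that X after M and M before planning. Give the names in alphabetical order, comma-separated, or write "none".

Target planning = [Fri 07:00, Sun 20:00].
Intermediaries M with M before planning: deploy, design_review.
Via deploy — items with X after deploy: audit, compaction, design_review, interview, lunch, onboarding.
Via design_review — items with X after design_review: audit, compaction, interview, lunch, onboarding.
Union: audit, compaction, design_review, interview, lunch, onboarding.

audit, compaction, design_review, interview, lunch, onboarding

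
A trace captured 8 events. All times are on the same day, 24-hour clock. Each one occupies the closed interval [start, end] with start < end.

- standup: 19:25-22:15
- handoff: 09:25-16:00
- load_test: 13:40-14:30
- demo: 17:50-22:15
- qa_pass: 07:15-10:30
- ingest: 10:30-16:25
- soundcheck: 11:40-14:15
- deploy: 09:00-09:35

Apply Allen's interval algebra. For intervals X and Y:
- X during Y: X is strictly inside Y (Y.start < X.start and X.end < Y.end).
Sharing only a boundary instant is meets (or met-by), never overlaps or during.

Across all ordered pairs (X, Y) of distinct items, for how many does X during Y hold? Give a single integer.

Checking all 56 ordered pairs for relation 'during'; matching pairs in alphabetical order:
(deploy, qa_pass): deploy during qa_pass ✓
(load_test, handoff): load_test during handoff ✓
(load_test, ingest): load_test during ingest ✓
(soundcheck, handoff): soundcheck during handoff ✓
(soundcheck, ingest): soundcheck during ingest ✓
Count: 5.

5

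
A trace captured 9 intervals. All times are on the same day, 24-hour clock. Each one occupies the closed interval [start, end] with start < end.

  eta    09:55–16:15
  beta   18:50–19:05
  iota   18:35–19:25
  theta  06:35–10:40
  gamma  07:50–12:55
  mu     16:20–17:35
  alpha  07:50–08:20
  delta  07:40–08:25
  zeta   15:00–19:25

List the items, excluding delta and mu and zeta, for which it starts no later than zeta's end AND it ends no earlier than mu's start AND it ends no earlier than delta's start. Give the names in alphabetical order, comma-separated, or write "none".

beta, iota

Conditions: its start is no later than zeta's end (X.start <= 19:25) AND its end is no earlier than mu's start (X.end >= 16:20) AND its end is no earlier than delta's start (X.end >= 07:40).
alpha: start 07:50 <= 19:25? ✓; end 08:20 >= 16:20? ✗; end 08:20 >= 07:40? ✓ → no.
beta: start 18:50 <= 19:25? ✓; end 19:05 >= 16:20? ✓; end 19:05 >= 07:40? ✓ → yes.
eta: start 09:55 <= 19:25? ✓; end 16:15 >= 16:20? ✗; end 16:15 >= 07:40? ✓ → no.
gamma: start 07:50 <= 19:25? ✓; end 12:55 >= 16:20? ✗; end 12:55 >= 07:40? ✓ → no.
iota: start 18:35 <= 19:25? ✓; end 19:25 >= 16:20? ✓; end 19:25 >= 07:40? ✓ → yes.
theta: start 06:35 <= 19:25? ✓; end 10:40 >= 16:20? ✗; end 10:40 >= 07:40? ✓ → no.
Result: beta, iota.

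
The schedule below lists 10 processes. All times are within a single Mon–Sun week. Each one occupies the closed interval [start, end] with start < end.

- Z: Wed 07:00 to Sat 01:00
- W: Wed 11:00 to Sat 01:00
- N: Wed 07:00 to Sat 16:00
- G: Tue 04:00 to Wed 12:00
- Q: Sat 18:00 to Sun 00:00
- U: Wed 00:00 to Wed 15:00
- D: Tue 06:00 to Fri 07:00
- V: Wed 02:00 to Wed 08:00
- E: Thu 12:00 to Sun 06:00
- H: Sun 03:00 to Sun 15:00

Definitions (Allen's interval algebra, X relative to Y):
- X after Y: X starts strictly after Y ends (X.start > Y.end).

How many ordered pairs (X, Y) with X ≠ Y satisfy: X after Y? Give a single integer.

19

Checking all 90 ordered pairs for relation 'after'; matching pairs in alphabetical order:
(E, G): E after G ✓
(E, U): E after U ✓
(E, V): E after V ✓
(H, D): H after D ✓
(H, G): H after G ✓
(H, N): H after N ✓
(H, Q): H after Q ✓
(H, U): H after U ✓
(H, V): H after V ✓
(H, W): H after W ✓
(H, Z): H after Z ✓
(Q, D): Q after D ✓
(Q, G): Q after G ✓
(Q, N): Q after N ✓
(Q, U): Q after U ✓
(Q, V): Q after V ✓
(Q, W): Q after W ✓
(Q, Z): Q after Z ✓
(W, V): W after V ✓
Count: 19.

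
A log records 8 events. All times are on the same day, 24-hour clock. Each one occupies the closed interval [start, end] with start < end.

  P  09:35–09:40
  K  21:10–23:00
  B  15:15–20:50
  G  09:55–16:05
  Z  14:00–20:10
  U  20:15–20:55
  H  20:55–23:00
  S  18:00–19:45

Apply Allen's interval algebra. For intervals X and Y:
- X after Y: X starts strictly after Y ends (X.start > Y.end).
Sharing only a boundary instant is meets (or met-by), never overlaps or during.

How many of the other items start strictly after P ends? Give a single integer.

7

Target P = [09:35, 09:40].
B [15:15, 20:50] → after → counts.
G [09:55, 16:05] → after → counts.
H [20:55, 23:00] → after → counts.
K [21:10, 23:00] → after → counts.
S [18:00, 19:45] → after → counts.
U [20:15, 20:55] → after → counts.
Z [14:00, 20:10] → after → counts.
Total: 7.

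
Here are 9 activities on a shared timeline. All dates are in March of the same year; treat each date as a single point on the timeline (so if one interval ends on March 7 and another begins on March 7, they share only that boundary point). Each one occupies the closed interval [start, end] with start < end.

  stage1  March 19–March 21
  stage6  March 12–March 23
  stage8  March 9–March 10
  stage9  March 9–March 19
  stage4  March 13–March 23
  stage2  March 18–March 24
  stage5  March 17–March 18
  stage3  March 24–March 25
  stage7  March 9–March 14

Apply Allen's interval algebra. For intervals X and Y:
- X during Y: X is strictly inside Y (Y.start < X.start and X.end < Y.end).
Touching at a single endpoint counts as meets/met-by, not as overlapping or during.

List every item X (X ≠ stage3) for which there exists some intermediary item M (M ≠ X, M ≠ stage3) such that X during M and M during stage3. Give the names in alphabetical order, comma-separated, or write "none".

Target stage3 = [March 24, March 25].
Intermediaries M with M during stage3: none.
Union: none.

none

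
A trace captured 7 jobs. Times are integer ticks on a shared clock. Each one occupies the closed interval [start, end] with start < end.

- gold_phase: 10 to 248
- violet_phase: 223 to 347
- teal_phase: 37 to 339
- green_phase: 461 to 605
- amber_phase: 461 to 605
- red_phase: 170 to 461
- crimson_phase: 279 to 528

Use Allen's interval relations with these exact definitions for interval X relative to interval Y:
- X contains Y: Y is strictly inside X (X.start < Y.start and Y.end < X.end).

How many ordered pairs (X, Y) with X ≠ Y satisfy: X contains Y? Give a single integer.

Checking all 42 ordered pairs for relation 'contains'; matching pairs in alphabetical order:
(red_phase, violet_phase): red_phase contains violet_phase ✓
Count: 1.

1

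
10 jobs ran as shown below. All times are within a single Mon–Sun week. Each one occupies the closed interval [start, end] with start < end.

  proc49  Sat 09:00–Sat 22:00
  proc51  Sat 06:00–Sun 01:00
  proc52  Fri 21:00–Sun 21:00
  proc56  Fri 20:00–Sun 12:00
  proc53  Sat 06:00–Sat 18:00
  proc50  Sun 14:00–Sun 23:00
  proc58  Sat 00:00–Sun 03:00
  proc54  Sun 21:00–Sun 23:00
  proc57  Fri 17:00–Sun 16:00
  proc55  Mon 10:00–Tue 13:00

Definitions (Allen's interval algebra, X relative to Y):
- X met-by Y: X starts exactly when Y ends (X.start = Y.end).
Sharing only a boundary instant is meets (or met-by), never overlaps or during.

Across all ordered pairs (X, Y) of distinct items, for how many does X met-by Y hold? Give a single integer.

Checking all 90 ordered pairs for relation 'met-by'; matching pairs in alphabetical order:
(proc54, proc52): proc54 met-by proc52 ✓
Count: 1.

1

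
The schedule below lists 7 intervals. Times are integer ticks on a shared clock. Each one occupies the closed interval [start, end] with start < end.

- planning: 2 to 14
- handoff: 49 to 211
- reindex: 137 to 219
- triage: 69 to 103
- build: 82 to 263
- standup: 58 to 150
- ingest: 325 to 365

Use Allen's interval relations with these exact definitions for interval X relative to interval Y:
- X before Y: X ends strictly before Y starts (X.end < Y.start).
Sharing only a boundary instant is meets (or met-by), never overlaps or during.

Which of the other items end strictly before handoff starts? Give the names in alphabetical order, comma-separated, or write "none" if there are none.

planning

Target handoff = [49, 211].
build [82, 263] → overlapped-by → no.
ingest [325, 365] → after → no.
planning [2, 14] → before → yes.
reindex [137, 219] → overlapped-by → no.
standup [58, 150] → during → no.
triage [69, 103] → during → no.
Result: planning.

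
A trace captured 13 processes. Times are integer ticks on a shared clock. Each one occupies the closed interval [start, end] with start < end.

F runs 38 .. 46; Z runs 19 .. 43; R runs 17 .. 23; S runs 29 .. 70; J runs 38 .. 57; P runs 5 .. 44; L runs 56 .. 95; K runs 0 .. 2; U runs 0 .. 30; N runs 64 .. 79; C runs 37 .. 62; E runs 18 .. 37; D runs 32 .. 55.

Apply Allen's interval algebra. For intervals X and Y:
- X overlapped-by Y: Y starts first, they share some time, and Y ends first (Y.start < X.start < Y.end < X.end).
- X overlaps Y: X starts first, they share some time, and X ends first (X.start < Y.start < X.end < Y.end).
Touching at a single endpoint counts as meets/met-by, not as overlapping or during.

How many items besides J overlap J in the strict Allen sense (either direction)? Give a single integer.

Target J = [38, 57].
C [37, 62] → contains → no.
D [32, 55] → overlaps → counts.
E [18, 37] → before → no.
F [38, 46] → starts → no.
K [0, 2] → before → no.
L [56, 95] → overlapped-by → counts.
N [64, 79] → after → no.
P [5, 44] → overlaps → counts.
R [17, 23] → before → no.
S [29, 70] → contains → no.
U [0, 30] → before → no.
Z [19, 43] → overlaps → counts.
Total: 4.

4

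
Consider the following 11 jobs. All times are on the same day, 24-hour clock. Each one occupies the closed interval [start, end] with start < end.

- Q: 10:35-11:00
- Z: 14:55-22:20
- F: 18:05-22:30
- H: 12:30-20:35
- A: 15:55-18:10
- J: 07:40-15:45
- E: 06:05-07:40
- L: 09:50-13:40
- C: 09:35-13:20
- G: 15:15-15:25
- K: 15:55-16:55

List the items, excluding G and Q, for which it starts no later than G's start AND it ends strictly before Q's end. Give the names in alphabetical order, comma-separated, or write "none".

E

Conditions: its start is no later than G's start (X.start <= 15:15) AND its end is strictly before Q's end (X.end < 11:00).
A: start 15:55 <= 15:15? ✗; end 18:10 < 11:00? ✗ → no.
C: start 09:35 <= 15:15? ✓; end 13:20 < 11:00? ✗ → no.
E: start 06:05 <= 15:15? ✓; end 07:40 < 11:00? ✓ → yes.
F: start 18:05 <= 15:15? ✗; end 22:30 < 11:00? ✗ → no.
H: start 12:30 <= 15:15? ✓; end 20:35 < 11:00? ✗ → no.
J: start 07:40 <= 15:15? ✓; end 15:45 < 11:00? ✗ → no.
K: start 15:55 <= 15:15? ✗; end 16:55 < 11:00? ✗ → no.
L: start 09:50 <= 15:15? ✓; end 13:40 < 11:00? ✗ → no.
Z: start 14:55 <= 15:15? ✓; end 22:20 < 11:00? ✗ → no.
Result: E.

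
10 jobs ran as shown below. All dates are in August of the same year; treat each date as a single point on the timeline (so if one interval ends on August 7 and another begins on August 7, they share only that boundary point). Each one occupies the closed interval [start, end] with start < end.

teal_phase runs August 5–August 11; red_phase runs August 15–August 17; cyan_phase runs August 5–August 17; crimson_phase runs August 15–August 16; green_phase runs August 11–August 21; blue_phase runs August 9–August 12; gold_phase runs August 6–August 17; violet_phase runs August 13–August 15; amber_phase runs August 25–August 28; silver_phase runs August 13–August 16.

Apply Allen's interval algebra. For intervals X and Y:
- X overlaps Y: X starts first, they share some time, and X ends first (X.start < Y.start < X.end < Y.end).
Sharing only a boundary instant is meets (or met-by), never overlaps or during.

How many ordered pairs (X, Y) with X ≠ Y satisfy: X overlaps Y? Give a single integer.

6

Checking all 90 ordered pairs for relation 'overlaps'; matching pairs in alphabetical order:
(blue_phase, green_phase): blue_phase overlaps green_phase ✓
(cyan_phase, green_phase): cyan_phase overlaps green_phase ✓
(gold_phase, green_phase): gold_phase overlaps green_phase ✓
(silver_phase, red_phase): silver_phase overlaps red_phase ✓
(teal_phase, blue_phase): teal_phase overlaps blue_phase ✓
(teal_phase, gold_phase): teal_phase overlaps gold_phase ✓
Count: 6.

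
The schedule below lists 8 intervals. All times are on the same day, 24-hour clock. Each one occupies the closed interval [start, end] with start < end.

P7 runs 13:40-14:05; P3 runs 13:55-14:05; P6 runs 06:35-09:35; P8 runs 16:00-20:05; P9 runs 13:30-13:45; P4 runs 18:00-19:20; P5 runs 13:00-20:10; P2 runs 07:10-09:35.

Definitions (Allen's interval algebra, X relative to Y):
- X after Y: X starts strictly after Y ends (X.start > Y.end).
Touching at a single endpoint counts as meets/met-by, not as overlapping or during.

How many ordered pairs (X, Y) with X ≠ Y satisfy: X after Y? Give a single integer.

Checking all 56 ordered pairs for relation 'after'; matching pairs in alphabetical order:
(P3, P2): P3 after P2 ✓
(P3, P6): P3 after P6 ✓
(P3, P9): P3 after P9 ✓
(P4, P2): P4 after P2 ✓
(P4, P3): P4 after P3 ✓
(P4, P6): P4 after P6 ✓
(P4, P7): P4 after P7 ✓
(P4, P9): P4 after P9 ✓
(P5, P2): P5 after P2 ✓
(P5, P6): P5 after P6 ✓
(P7, P2): P7 after P2 ✓
(P7, P6): P7 after P6 ✓
(P8, P2): P8 after P2 ✓
(P8, P3): P8 after P3 ✓
(P8, P6): P8 after P6 ✓
(P8, P7): P8 after P7 ✓
(P8, P9): P8 after P9 ✓
(P9, P2): P9 after P2 ✓
(P9, P6): P9 after P6 ✓
Count: 19.

19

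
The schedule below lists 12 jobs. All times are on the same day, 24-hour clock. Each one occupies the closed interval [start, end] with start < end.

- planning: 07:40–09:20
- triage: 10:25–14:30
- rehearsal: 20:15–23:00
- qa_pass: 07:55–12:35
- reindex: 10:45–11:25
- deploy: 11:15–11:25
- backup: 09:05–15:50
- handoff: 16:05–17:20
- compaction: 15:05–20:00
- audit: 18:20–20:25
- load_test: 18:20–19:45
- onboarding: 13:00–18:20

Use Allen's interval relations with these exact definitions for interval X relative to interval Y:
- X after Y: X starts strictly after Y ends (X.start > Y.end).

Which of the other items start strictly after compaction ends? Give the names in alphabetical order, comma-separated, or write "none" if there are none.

rehearsal

Target compaction = [15:05, 20:00].
audit [18:20, 20:25] → overlapped-by → no.
backup [09:05, 15:50] → overlaps → no.
deploy [11:15, 11:25] → before → no.
handoff [16:05, 17:20] → during → no.
load_test [18:20, 19:45] → during → no.
onboarding [13:00, 18:20] → overlaps → no.
planning [07:40, 09:20] → before → no.
qa_pass [07:55, 12:35] → before → no.
rehearsal [20:15, 23:00] → after → yes.
reindex [10:45, 11:25] → before → no.
triage [10:25, 14:30] → before → no.
Result: rehearsal.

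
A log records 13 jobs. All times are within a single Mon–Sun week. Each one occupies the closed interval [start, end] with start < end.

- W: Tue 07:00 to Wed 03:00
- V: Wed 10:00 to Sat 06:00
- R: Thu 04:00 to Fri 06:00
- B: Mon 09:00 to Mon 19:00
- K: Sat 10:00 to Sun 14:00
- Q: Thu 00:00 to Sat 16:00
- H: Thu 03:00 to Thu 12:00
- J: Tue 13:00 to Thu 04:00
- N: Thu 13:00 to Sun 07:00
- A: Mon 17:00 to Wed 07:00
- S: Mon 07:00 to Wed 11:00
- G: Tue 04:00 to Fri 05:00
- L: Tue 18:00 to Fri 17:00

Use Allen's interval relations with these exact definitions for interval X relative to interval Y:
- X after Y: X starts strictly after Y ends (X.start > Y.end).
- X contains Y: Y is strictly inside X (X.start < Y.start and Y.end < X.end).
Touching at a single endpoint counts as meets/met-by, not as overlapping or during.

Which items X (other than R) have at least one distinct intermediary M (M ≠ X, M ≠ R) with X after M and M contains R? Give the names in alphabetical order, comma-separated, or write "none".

K

Target R = [Thu 04:00, Fri 06:00].
Intermediaries M with M contains R: L, Q, V.
Via L — items with X after L: K.
Via Q — items with X after Q: none.
Via V — items with X after V: K.
Union: K.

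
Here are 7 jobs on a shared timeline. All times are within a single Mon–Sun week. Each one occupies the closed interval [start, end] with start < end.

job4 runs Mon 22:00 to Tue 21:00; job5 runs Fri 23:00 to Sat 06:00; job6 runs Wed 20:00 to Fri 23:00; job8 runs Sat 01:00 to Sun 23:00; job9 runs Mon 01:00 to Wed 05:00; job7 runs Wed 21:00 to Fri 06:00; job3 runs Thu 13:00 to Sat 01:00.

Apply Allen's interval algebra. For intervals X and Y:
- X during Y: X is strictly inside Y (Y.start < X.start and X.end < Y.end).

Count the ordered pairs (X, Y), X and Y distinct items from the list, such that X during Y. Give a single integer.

Checking all 42 ordered pairs for relation 'during'; matching pairs in alphabetical order:
(job4, job9): job4 during job9 ✓
(job7, job6): job7 during job6 ✓
Count: 2.

2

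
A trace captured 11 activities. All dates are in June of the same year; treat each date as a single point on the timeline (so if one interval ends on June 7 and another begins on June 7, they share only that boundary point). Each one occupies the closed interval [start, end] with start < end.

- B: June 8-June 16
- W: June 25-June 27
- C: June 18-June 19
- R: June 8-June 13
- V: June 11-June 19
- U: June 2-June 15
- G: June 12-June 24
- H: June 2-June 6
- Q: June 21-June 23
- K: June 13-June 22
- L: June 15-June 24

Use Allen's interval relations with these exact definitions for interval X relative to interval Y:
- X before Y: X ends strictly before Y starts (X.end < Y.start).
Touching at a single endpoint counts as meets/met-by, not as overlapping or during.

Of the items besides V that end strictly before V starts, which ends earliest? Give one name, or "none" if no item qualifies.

Target V = [June 11, June 19].
B [June 8, June 16] → overlaps → excluded.
C [June 18, June 19] → finishes → excluded.
G [June 12, June 24] → overlapped-by → excluded.
H [June 2, June 6] → before → candidate.
K [June 13, June 22] → overlapped-by → excluded.
L [June 15, June 24] → overlapped-by → excluded.
Q [June 21, June 23] → after → excluded.
R [June 8, June 13] → overlaps → excluded.
U [June 2, June 15] → overlaps → excluded.
W [June 25, June 27] → after → excluded.
Among candidates, earliest end is June 6 → H.

H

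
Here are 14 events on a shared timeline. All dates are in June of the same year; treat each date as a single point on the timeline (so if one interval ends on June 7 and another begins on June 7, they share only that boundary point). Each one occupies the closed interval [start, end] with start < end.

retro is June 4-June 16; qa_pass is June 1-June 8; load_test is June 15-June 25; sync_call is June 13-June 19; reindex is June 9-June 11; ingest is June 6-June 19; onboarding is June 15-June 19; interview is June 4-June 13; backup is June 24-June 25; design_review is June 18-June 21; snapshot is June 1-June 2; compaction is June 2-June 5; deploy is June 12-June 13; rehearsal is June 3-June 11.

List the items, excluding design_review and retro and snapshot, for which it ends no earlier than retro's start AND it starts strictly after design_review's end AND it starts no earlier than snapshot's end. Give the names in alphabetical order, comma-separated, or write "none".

Conditions: its end is no earlier than retro's start (X.end >= June 4) AND its start is strictly after design_review's end (X.start > June 21) AND its start is no earlier than snapshot's end (X.start >= June 2).
backup: end June 25 >= June 4? ✓; start June 24 > June 21? ✓; start June 24 >= June 2? ✓ → yes.
compaction: end June 5 >= June 4? ✓; start June 2 > June 21? ✗; start June 2 >= June 2? ✓ → no.
deploy: end June 13 >= June 4? ✓; start June 12 > June 21? ✗; start June 12 >= June 2? ✓ → no.
ingest: end June 19 >= June 4? ✓; start June 6 > June 21? ✗; start June 6 >= June 2? ✓ → no.
interview: end June 13 >= June 4? ✓; start June 4 > June 21? ✗; start June 4 >= June 2? ✓ → no.
load_test: end June 25 >= June 4? ✓; start June 15 > June 21? ✗; start June 15 >= June 2? ✓ → no.
onboarding: end June 19 >= June 4? ✓; start June 15 > June 21? ✗; start June 15 >= June 2? ✓ → no.
qa_pass: end June 8 >= June 4? ✓; start June 1 > June 21? ✗; start June 1 >= June 2? ✗ → no.
rehearsal: end June 11 >= June 4? ✓; start June 3 > June 21? ✗; start June 3 >= June 2? ✓ → no.
reindex: end June 11 >= June 4? ✓; start June 9 > June 21? ✗; start June 9 >= June 2? ✓ → no.
sync_call: end June 19 >= June 4? ✓; start June 13 > June 21? ✗; start June 13 >= June 2? ✓ → no.
Result: backup.

backup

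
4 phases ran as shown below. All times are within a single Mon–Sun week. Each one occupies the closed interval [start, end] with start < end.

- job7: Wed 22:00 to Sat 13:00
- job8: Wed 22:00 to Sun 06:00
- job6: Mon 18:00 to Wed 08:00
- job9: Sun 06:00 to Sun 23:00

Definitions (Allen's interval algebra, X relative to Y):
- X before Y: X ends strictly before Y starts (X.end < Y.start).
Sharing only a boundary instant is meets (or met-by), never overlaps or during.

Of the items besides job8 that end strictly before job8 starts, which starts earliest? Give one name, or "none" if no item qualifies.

job6

Target job8 = [Wed 22:00, Sun 06:00].
job6 [Mon 18:00, Wed 08:00] → before → candidate.
job7 [Wed 22:00, Sat 13:00] → starts → excluded.
job9 [Sun 06:00, Sun 23:00] → met-by → excluded.
Among candidates, earliest start is Mon 18:00 → job6.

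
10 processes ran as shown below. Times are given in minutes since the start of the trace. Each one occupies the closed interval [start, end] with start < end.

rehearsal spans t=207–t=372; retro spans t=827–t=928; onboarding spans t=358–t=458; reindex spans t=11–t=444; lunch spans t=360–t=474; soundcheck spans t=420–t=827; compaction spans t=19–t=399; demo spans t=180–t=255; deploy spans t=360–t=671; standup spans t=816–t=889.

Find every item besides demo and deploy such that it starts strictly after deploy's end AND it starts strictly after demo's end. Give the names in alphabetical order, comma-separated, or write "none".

Conditions: its start is strictly after deploy's end (X.start > t=671) AND its start is strictly after demo's end (X.start > t=255).
compaction: start t=19 > t=671? ✗; start t=19 > t=255? ✗ → no.
lunch: start t=360 > t=671? ✗; start t=360 > t=255? ✓ → no.
onboarding: start t=358 > t=671? ✗; start t=358 > t=255? ✓ → no.
rehearsal: start t=207 > t=671? ✗; start t=207 > t=255? ✗ → no.
reindex: start t=11 > t=671? ✗; start t=11 > t=255? ✗ → no.
retro: start t=827 > t=671? ✓; start t=827 > t=255? ✓ → yes.
soundcheck: start t=420 > t=671? ✗; start t=420 > t=255? ✓ → no.
standup: start t=816 > t=671? ✓; start t=816 > t=255? ✓ → yes.
Result: retro, standup.

retro, standup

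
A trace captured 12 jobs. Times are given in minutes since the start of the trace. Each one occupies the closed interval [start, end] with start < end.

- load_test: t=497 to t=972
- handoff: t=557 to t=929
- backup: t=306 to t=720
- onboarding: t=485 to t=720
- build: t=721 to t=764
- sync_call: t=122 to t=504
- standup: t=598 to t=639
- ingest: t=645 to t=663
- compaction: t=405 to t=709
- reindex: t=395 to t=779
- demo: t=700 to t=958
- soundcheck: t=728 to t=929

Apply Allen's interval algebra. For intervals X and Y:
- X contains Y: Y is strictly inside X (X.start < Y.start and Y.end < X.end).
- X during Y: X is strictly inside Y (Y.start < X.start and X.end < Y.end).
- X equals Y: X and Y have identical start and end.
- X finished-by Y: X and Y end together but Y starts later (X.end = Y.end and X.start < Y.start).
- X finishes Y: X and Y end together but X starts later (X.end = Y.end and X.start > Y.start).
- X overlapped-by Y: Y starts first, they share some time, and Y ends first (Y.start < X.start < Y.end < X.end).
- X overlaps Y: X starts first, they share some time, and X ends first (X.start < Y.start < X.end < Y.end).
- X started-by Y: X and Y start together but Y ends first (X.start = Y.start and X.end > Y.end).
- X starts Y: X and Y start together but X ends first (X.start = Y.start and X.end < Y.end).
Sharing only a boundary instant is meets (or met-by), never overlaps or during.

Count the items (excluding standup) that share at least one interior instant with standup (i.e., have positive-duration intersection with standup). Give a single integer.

Target standup = [t=598, t=639].
backup [t=306, t=720] → contains → counts.
build [t=721, t=764] → after → no.
compaction [t=405, t=709] → contains → counts.
demo [t=700, t=958] → after → no.
handoff [t=557, t=929] → contains → counts.
ingest [t=645, t=663] → after → no.
load_test [t=497, t=972] → contains → counts.
onboarding [t=485, t=720] → contains → counts.
reindex [t=395, t=779] → contains → counts.
soundcheck [t=728, t=929] → after → no.
sync_call [t=122, t=504] → before → no.
Total: 6.

6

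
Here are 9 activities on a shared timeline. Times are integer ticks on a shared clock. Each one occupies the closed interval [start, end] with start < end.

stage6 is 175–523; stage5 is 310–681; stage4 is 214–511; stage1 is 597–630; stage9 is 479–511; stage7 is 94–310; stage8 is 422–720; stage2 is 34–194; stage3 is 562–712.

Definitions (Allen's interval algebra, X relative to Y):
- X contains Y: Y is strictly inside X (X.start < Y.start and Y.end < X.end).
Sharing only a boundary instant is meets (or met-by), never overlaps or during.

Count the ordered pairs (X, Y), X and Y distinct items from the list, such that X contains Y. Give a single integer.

Checking all 72 ordered pairs for relation 'contains'; matching pairs in alphabetical order:
(stage3, stage1): stage3 contains stage1 ✓
(stage5, stage1): stage5 contains stage1 ✓
(stage5, stage9): stage5 contains stage9 ✓
(stage6, stage4): stage6 contains stage4 ✓
(stage6, stage9): stage6 contains stage9 ✓
(stage8, stage1): stage8 contains stage1 ✓
(stage8, stage3): stage8 contains stage3 ✓
(stage8, stage9): stage8 contains stage9 ✓
Count: 8.

8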